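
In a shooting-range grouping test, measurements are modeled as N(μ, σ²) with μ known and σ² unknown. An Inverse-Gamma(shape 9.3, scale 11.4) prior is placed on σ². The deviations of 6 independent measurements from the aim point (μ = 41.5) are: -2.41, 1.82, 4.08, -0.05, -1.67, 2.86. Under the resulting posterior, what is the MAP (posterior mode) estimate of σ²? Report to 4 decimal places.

With known mean μ and an Inverse-Gamma(α, β) prior on σ², the Normal likelihood is conjugate: posterior is Inv-Gamma(α + n/2, β + Σ(xᵢ−μ)²/2).
Σ(xᵢ−μ)² = (-2.41)² + (1.82)² + (4.08)² + (-0.05)² + (-1.67)² + (2.86)² = 36.7379.
Posterior: Inv-Gamma(9.3 + 6/2, 11.4 + 36.7379/2) = Inv-Gamma(12.30, 29.76895).
Mode = β/(α+1) = 29.76895/13.30 = 2.2383.

2.2383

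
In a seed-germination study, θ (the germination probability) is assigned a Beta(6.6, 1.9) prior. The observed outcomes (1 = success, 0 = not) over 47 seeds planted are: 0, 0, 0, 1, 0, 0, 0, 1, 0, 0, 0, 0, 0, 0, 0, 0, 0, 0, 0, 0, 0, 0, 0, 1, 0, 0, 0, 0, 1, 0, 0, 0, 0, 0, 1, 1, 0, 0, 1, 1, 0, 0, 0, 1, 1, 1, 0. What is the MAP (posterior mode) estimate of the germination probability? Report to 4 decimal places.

The Beta prior is conjugate to a Binomial/Bernoulli likelihood; the update adds successes to α and failures to β.
Posterior: Beta(α+k, β+n−k) = Beta(6.6+11, 1.9+36) = Beta(17.6, 37.9).
Mode of Beta(a,b) for a,b>1 is (a−1)/(a+b−2) = 16.6/53.5 = 0.3103.

0.3103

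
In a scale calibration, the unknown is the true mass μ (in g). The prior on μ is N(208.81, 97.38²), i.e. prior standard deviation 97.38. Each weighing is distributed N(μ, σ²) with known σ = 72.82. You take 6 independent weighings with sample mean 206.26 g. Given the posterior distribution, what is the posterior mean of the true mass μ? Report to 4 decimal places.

206.4774

For Normal data with known variance σ², a Normal(μ₀, σ₀²) prior on μ is conjugate. Posterior precision = 1/σ₀² + n/σ²; posterior mean is the precision-weighted average of μ₀ and x̄.
n·x̄ = 6·206.26 = 1237.56.
σ₀² = 97.38² = 9482.8644, σ² = 72.82² = 5302.7524; σ² + n·σ₀² = 5302.7524 + 6·9482.8644 = 62199.9388.
Posterior mean = (μ₀/σ₀² + n·x̄/σ²)/(1/σ₀² + n/σ²) = (σ²·μ₀ + σ₀²·n·x̄)/(σ² + n·σ₀²) = (5302.7524·208.81 + 9482.8644·1237.56)/62199.9388 = 12842881.395508/62199.9388 = 206.4774.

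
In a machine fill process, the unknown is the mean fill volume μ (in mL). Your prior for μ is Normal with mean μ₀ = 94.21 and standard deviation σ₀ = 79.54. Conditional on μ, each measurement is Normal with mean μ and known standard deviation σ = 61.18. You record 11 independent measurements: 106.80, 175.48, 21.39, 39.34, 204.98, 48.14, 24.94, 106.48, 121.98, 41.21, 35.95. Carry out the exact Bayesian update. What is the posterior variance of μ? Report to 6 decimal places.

322.904843

For Normal data with known variance σ², a Normal(μ₀, σ₀²) prior on μ is conjugate. Posterior precision = 1/σ₀² + n/σ²; posterior mean is the precision-weighted average of μ₀ and x̄.
σ₀² = 79.54² = 6326.6116, σ² = 61.18² = 3742.9924; σ² + n·σ₀² = 3742.9924 + 11·6326.6116 = 73335.72.
Posterior precision = 1/σ₀² + n/σ² = 1/6326.6116 + 11/3742.9924 = (σ² + n·σ₀²)/(σ₀²σ²) = 73335.72/(6326.6116·3742.9924); posterior variance σₙ² = σ₀²σ²/(σ² + n·σ₀²) = 6326.6116·3742.9924/73335.72 = 322.904843.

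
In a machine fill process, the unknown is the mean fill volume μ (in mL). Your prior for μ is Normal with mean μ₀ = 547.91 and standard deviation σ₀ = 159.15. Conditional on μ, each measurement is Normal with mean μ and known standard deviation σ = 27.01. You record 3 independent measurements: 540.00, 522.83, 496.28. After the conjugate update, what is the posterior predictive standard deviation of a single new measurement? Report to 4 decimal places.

31.1514

For Normal data with known variance σ², a Normal(μ₀, σ₀²) prior on μ is conjugate. Posterior precision = 1/σ₀² + n/σ²; posterior mean is the precision-weighted average of μ₀ and x̄.
σ₀² = 159.15² = 25328.7225, σ² = 27.01² = 729.5401; σ² + n·σ₀² = 729.5401 + 3·25328.7225 = 76715.7076.
Posterior precision = 1/σ₀² + n/σ² = 1/25328.7225 + 3/729.5401 = (σ² + n·σ₀²)/(σ₀²σ²) = 76715.7076/(25328.7225·729.5401); posterior variance σₙ² = σ₀²σ²/(σ² + n·σ₀²) = 25328.7225·729.5401/76715.7076 = 240.867475.
Predictive variance for one new observation = σₙ² + σ² = 25328.7225·729.5401/76715.7076 + 729.5401 = σ²·(σ₀² + 76715.7076)/76715.7076 = 729.5401·102044.4301/76715.7076 = 970.407575; SD = √(729.5401·102044.4301/76715.7076) = 31.1514.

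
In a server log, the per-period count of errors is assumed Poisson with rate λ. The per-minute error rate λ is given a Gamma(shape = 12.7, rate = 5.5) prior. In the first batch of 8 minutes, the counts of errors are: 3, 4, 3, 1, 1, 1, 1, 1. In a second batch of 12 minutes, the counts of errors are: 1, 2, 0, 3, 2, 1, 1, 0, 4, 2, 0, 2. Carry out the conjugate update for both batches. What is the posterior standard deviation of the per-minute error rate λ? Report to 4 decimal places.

With a Gamma(shape α, rate β) prior, the Poisson likelihood is conjugate: the posterior is Gamma(α + ΣXᵢ, β + n).
Batch 1: sum of counts S = 15 over n = 8 minutes.
After batch 1: Gamma(α+S, β+n) = Gamma(12.7+15, 5.5+8) = Gamma(27.7, 13.5).
Batch 2: sum of counts S = 18 over n = 12 minutes.
After batch 2: Gamma(α+S, β+n) = Gamma(27.7+18, 13.5+12) = Gamma(45.7, 25.5).
SD = √α/β = √45.7/25.5 = 0.2651.

0.2651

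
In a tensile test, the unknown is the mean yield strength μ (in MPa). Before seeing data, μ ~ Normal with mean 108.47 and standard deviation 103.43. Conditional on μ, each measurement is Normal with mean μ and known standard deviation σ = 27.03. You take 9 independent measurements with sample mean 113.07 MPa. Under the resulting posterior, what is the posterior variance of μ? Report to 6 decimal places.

80.568704

For Normal data with known variance σ², a Normal(μ₀, σ₀²) prior on μ is conjugate. Posterior precision = 1/σ₀² + n/σ²; posterior mean is the precision-weighted average of μ₀ and x̄.
σ₀² = 103.43² = 10697.7649, σ² = 27.03² = 730.6209; σ² + n·σ₀² = 730.6209 + 9·10697.7649 = 97010.505.
Posterior precision = 1/σ₀² + n/σ² = 1/10697.7649 + 9/730.6209 = (σ² + n·σ₀²)/(σ₀²σ²) = 97010.505/(10697.7649·730.6209); posterior variance σₙ² = σ₀²σ²/(σ² + n·σ₀²) = 10697.7649·730.6209/97010.505 = 80.568704.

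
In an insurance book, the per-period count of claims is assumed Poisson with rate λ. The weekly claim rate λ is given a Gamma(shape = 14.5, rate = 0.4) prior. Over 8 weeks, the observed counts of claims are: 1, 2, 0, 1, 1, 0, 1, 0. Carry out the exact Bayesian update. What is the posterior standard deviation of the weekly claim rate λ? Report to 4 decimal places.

0.5390

With a Gamma(shape α, rate β) prior, the Poisson likelihood is conjugate: the posterior is Gamma(α + ΣXᵢ, β + n).
Sum of counts S = 6 over n = 8 weeks.
Posterior: Gamma(α+S, β+n) = Gamma(14.5+6, 0.4+8) = Gamma(20.5, 8.4).
SD = √α/β = √20.5/8.4 = 0.5390.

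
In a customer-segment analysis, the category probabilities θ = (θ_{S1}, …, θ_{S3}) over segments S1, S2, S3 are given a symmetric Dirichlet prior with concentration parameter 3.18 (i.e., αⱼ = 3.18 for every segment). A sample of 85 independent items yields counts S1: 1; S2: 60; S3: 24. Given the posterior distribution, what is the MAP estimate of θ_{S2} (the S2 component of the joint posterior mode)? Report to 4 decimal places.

The Dirichlet prior is conjugate to the Multinomial likelihood: each posterior αⱼ = prior αⱼ + observed count nⱼ.
Posterior concentration: (4.18, 63.18, 27.18), total = 94.54.
Joint mode component: (α_{S2}−1)/(Σα−K) = 62.18/91.54 = 0.6793.

0.6793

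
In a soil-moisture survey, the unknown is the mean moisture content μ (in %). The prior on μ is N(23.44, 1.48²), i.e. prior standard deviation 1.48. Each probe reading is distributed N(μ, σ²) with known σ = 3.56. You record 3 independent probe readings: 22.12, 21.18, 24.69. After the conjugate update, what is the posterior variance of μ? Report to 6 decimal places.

For Normal data with known variance σ², a Normal(μ₀, σ₀²) prior on μ is conjugate. Posterior precision = 1/σ₀² + n/σ²; posterior mean is the precision-weighted average of μ₀ and x̄.
σ₀² = 1.48² = 2.1904, σ² = 3.56² = 12.6736; σ² + n·σ₀² = 12.6736 + 3·2.1904 = 19.2448.
Posterior precision = 1/σ₀² + n/σ² = 1/2.1904 + 3/12.6736 = (σ² + n·σ₀²)/(σ₀²σ²) = 19.2448/(2.1904·12.6736); posterior variance σₙ² = σ₀²σ²/(σ² + n·σ₀²) = 2.1904·12.6736/19.2448 = 1.442481.

1.442481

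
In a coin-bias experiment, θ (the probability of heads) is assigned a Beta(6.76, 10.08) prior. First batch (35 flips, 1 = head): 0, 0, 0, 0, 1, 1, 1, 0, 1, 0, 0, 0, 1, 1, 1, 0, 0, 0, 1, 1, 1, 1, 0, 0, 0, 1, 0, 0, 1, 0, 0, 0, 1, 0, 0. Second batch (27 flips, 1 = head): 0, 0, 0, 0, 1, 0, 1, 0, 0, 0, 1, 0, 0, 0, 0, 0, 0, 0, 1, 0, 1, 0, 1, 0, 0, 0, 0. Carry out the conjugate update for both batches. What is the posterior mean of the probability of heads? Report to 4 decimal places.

The Beta prior is conjugate to a Binomial/Bernoulli likelihood; the update adds successes to α and failures to β.
After batch 1: Beta(6.76+14, 10.08+21) = Beta(20.76, 31.08).
After batch 2: Beta(20.76+6, 31.08+21) = Beta(26.76, 52.08).
Posterior mean = α/(α+β) = 26.76/78.84 = 0.3394.

0.3394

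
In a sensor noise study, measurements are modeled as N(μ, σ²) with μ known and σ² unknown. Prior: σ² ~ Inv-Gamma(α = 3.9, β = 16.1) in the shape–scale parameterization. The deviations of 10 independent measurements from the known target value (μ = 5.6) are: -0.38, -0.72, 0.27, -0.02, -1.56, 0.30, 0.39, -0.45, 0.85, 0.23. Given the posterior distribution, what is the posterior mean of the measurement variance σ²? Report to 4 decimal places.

With known mean μ and an Inverse-Gamma(α, β) prior on σ², the Normal likelihood is conjugate: posterior is Inv-Gamma(α + n/2, β + Σ(xᵢ−μ)²/2).
Σ(xᵢ−μ)² = (-0.38)² + (-0.72)² + (0.27)² + (-0.02)² + (-1.56)² + (0.30)² + (0.39)² + (-0.45)² + (0.85)² + (0.23)² = 4.3897.
Posterior: Inv-Gamma(3.9 + 10/2, 16.1 + 4.3897/2) = Inv-Gamma(8.90, 18.29485).
E[σ²|data] = β/(α−1) = 18.29485/7.90 = 2.3158.

2.3158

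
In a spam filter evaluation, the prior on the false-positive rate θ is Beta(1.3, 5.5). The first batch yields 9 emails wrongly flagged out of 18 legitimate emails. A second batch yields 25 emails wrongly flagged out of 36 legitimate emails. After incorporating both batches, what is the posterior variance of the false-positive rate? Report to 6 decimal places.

The Beta prior is conjugate to a Binomial/Bernoulli likelihood; the update adds successes to α and failures to β.
After batch 1: Beta(1.3+9, 5.5+9) = Beta(10.3, 14.5).
After batch 2: Beta(10.3+25, 14.5+11) = Beta(35.3, 25.5).
Var = αβ/((α+β)²(α+β+1)) = 35.3·25.5/(60.8²·61.8) = 0.003940.

0.003940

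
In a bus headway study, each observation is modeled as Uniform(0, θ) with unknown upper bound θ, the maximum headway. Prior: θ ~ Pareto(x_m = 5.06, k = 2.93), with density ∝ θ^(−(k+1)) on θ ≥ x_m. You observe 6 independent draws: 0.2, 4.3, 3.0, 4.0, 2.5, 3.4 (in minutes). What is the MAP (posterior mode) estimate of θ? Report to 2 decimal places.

A Pareto(scale x_m, shape k) prior on the upper bound θ of Uniform(0, θ) is conjugate: posterior is Pareto(max(x_m, max xᵢ), k + n).
Sample maximum = 4.3; prior scale x_m = 5.06 → posterior scale = max = 5.06.
Posterior shape = 2.93 + 6 = 8.93.
The Pareto density is decreasing on [x_m, ∞), so the mode is x_m = 5.06.

5.06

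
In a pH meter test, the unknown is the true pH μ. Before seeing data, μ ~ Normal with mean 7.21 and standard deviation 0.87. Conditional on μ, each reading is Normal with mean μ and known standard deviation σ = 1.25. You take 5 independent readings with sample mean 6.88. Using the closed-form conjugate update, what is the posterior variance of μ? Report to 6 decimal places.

For Normal data with known variance σ², a Normal(μ₀, σ₀²) prior on μ is conjugate. Posterior precision = 1/σ₀² + n/σ²; posterior mean is the precision-weighted average of μ₀ and x̄.
σ₀² = 0.87² = 0.7569, σ² = 1.25² = 1.5625; σ² + n·σ₀² = 1.5625 + 5·0.7569 = 5.347.
Posterior precision = 1/σ₀² + n/σ² = 1/0.7569 + 5/1.5625 = (σ² + n·σ₀²)/(σ₀²σ²) = 5.347/(0.7569·1.5625); posterior variance σₙ² = σ₀²σ²/(σ² + n·σ₀²) = 0.7569·1.5625/5.347 = 0.221181.

0.221181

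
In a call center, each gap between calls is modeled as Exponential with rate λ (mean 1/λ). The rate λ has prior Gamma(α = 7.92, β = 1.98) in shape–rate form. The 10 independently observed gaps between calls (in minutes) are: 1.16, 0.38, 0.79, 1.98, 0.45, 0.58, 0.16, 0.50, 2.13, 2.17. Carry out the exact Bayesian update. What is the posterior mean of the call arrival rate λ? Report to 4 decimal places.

1.4593

With a Gamma(shape α, rate β) prior on the exponential rate λ, the posterior after n observations with total T = Σxᵢ is Gamma(α+n, β+T).
Sum of observations T = 10.30 minutes; n = 10.
Posterior: Gamma(7.92+10, 1.98+10.30) = Gamma(17.92, 12.28).
Posterior mean of λ = α/β = 17.92/12.28 = 1.4593.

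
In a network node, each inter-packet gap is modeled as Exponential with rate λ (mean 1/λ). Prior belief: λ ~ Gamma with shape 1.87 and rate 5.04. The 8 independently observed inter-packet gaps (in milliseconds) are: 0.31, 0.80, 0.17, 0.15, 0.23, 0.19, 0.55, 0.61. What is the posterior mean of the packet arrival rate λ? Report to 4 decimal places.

With a Gamma(shape α, rate β) prior on the exponential rate λ, the posterior after n observations with total T = Σxᵢ is Gamma(α+n, β+T).
Sum of observations T = 3.01 milliseconds; n = 8.
Posterior: Gamma(1.87+8, 5.04+3.01) = Gamma(9.87, 8.05).
Posterior mean of λ = α/β = 9.87/8.05 = 1.2261.

1.2261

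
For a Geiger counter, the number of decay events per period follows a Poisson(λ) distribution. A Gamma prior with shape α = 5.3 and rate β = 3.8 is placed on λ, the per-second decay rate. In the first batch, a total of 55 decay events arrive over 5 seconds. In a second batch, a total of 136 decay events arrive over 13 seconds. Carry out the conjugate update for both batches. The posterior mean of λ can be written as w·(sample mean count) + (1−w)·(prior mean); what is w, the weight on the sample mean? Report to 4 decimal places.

With a Gamma(shape α, rate β) prior, the Poisson likelihood is conjugate: the posterior is Gamma(α + ΣXᵢ, β + n).
Total number of seconds: n = 5 + 13 = 18.
Posterior mean = (α₀+S)/(β₀+n) = [n/(β₀+n)]·(S/n) + [β₀/(β₀+n)]·(α₀/β₀), so only n and β₀ enter the weight.
Weight on data w = n/(β₀+n) = 18/(3.8+18) = 18/21.8 = 0.8257.

0.8257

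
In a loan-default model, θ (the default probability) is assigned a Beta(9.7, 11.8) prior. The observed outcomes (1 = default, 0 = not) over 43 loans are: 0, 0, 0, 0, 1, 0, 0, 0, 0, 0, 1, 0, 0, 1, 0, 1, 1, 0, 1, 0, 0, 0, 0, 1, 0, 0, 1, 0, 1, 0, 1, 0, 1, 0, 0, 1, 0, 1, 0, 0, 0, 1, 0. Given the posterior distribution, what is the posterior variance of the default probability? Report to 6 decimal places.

0.003549

The Beta prior is conjugate to a Binomial/Bernoulli likelihood; the update adds successes to α and failures to β.
Posterior: Beta(α+k, β+n−k) = Beta(9.7+14, 11.8+29) = Beta(23.7, 40.8).
Var = αβ/((α+β)²(α+β+1)) = 23.7·40.8/(64.5²·65.5) = 0.003549.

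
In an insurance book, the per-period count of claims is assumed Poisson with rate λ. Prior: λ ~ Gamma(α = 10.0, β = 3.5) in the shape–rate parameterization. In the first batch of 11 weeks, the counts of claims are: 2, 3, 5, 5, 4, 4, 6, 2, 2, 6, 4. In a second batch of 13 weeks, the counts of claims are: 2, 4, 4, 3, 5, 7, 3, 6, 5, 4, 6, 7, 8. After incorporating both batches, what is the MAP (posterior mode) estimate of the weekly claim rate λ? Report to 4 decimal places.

With a Gamma(shape α, rate β) prior, the Poisson likelihood is conjugate: the posterior is Gamma(α + ΣXᵢ, β + n).
Batch 1: sum of counts S = 43 over n = 11 weeks.
After batch 1: Gamma(α+S, β+n) = Gamma(10.0+43, 3.5+11) = Gamma(53.0, 14.5).
Batch 2: sum of counts S = 64 over n = 13 weeks.
After batch 2: Gamma(α+S, β+n) = Gamma(53.0+64, 14.5+13) = Gamma(117.0, 27.5).
Mode of Gamma(α,β) for α≥1 is (α−1)/β = 116.0/27.5 = 4.2182.

4.2182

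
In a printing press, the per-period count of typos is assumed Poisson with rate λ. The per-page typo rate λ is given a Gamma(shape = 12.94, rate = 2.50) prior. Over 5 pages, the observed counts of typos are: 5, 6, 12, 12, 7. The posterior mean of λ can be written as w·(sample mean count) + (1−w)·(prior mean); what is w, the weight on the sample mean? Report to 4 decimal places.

0.6667

With a Gamma(shape α, rate β) prior, the Poisson likelihood is conjugate: the posterior is Gamma(α + ΣXᵢ, β + n).
Posterior mean = (α₀+S)/(β₀+n) = [n/(β₀+n)]·(S/n) + [β₀/(β₀+n)]·(α₀/β₀), so only n and β₀ enter the weight.
Weight on data w = n/(β₀+n) = 5/(2.50+5) = 5/7.50 = 0.6667.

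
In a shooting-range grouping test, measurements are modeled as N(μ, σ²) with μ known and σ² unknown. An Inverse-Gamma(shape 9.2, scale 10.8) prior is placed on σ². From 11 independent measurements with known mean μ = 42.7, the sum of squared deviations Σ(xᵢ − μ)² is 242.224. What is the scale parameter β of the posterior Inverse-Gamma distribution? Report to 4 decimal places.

131.9120

With known mean μ and an Inverse-Gamma(α, β) prior on σ², the Normal likelihood is conjugate: posterior is Inv-Gamma(α + n/2, β + Σ(xᵢ−μ)²/2).
Posterior: Inv-Gamma(9.2 + 11/2, 10.8 + 242.224/2) = Inv-Gamma(14.70, 131.9120).
Posterior β = 131.9120.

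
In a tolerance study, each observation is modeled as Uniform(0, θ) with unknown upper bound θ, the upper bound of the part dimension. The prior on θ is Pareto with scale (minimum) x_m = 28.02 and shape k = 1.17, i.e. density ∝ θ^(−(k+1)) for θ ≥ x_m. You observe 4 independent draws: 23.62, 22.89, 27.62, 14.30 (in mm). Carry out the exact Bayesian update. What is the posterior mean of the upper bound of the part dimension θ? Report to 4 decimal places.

34.7394

A Pareto(scale x_m, shape k) prior on the upper bound θ of Uniform(0, θ) is conjugate: posterior is Pareto(max(x_m, max xᵢ), k + n).
Sample maximum = 27.62; prior scale x_m = 28.02 → posterior scale = max = 28.02.
Posterior shape = 1.17 + 4 = 5.17.
E[θ|data] = k·x_m/(k−1) = 5.17·28.02/4.17 = 34.7394.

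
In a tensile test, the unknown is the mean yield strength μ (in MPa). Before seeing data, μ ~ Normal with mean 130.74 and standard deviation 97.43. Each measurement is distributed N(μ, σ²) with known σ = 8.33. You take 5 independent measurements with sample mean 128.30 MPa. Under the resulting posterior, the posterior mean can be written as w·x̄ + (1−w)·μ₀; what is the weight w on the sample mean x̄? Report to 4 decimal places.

0.9985

For Normal data with known variance σ², a Normal(μ₀, σ₀²) prior on μ is conjugate. Posterior precision = 1/σ₀² + n/σ²; posterior mean is the precision-weighted average of μ₀ and x̄.
σ₀² = 97.43² = 9492.6049, σ² = 8.33² = 69.3889. Prior precision 1/σ₀² = 1/9492.6049; data precision n/σ² = 5/69.3889.
w = (n/σ²)/(1/σ₀² + n/σ²) = n·σ₀²/(σ² + n·σ₀²) = 5·9492.6049/(69.3889 + 5·9492.6049) = 47463.0245/47532.4134 = 0.9985.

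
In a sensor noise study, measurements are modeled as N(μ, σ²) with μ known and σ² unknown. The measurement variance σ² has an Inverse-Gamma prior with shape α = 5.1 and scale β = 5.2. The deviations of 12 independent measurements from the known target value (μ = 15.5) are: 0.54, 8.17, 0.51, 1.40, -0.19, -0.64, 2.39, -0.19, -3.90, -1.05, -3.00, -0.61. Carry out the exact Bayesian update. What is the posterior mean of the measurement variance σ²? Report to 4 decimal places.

5.5217

With known mean μ and an Inverse-Gamma(α, β) prior on σ², the Normal likelihood is conjugate: posterior is Inv-Gamma(α + n/2, β + Σ(xᵢ−μ)²/2).
Σ(xᵢ−μ)² = (0.54)² + (8.17)² + (0.51)² + (1.40)² + (-0.19)² + (-0.64)² + (2.39)² + (-0.19)² + (-3.90)² + (-1.05)² + (-3.00)² + (-0.61)² = 101.1391.
Posterior: Inv-Gamma(5.1 + 12/2, 5.2 + 101.1391/2) = Inv-Gamma(11.10, 55.76955).
E[σ²|data] = β/(α−1) = 55.76955/10.10 = 5.5217.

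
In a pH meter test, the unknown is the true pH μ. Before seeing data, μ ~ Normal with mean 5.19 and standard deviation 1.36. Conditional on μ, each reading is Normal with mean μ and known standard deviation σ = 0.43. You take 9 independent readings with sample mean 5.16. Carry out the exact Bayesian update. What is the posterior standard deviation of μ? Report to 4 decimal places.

For Normal data with known variance σ², a Normal(μ₀, σ₀²) prior on μ is conjugate. Posterior precision = 1/σ₀² + n/σ²; posterior mean is the precision-weighted average of μ₀ and x̄.
σ₀² = 1.36² = 1.8496, σ² = 0.43² = 0.1849; σ² + n·σ₀² = 0.1849 + 9·1.8496 = 16.8313.
Posterior precision = 1/σ₀² + n/σ² = 1/1.8496 + 9/0.1849 = (σ² + n·σ₀²)/(σ₀²σ²) = 16.8313/(1.8496·0.1849); posterior variance σₙ² = σ₀²σ²/(σ² + n·σ₀²) = 1.8496·0.1849/16.8313 = 0.020319.
Posterior SD = √σₙ² = √(1.8496·0.1849/16.8313) = 0.1425.

0.1425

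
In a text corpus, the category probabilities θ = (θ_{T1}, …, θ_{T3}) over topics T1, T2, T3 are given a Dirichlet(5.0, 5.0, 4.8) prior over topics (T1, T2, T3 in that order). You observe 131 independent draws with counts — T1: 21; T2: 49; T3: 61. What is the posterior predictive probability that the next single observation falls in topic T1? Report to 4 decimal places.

The Dirichlet prior is conjugate to the Multinomial likelihood: each posterior αⱼ = prior αⱼ + observed count nⱼ.
Posterior concentration: (26.0, 54.0, 65.8), total = 145.8.
P(next = T1 | data) = α_{T1}/Σα = 0.1783.

0.1783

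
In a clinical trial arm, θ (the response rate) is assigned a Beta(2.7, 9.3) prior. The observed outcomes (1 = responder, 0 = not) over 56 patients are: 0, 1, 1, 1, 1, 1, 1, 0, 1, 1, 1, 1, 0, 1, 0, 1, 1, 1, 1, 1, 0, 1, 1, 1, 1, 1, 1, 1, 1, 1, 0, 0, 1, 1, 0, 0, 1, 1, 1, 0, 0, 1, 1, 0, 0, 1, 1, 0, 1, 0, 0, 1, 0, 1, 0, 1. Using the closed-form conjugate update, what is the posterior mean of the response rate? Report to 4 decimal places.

The Beta prior is conjugate to a Binomial/Bernoulli likelihood; the update adds successes to α and failures to β.
Posterior: Beta(α+k, β+n−k) = Beta(2.7+38, 9.3+18) = Beta(40.7, 27.3).
Posterior mean = α/(α+β) = 40.7/68.0 = 0.5985.

0.5985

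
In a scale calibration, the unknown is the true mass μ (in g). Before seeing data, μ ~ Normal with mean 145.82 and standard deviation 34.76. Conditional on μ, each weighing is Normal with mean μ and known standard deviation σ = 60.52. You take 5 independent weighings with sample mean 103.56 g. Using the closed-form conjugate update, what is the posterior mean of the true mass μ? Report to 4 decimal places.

For Normal data with known variance σ², a Normal(μ₀, σ₀²) prior on μ is conjugate. Posterior precision = 1/σ₀² + n/σ²; posterior mean is the precision-weighted average of μ₀ and x̄.
n·x̄ = 5·103.56 = 517.8.
σ₀² = 34.76² = 1208.2576, σ² = 60.52² = 3662.6704; σ² + n·σ₀² = 3662.6704 + 5·1208.2576 = 9703.9584.
Posterior mean = (μ₀/σ₀² + n·x̄/σ²)/(1/σ₀² + n/σ²) = (σ²·μ₀ + σ₀²·n·x̄)/(σ² + n·σ₀²) = (3662.6704·145.82 + 1208.2576·517.8)/9703.9584 = 1159726.383008/9703.9584 = 119.5107.

119.5107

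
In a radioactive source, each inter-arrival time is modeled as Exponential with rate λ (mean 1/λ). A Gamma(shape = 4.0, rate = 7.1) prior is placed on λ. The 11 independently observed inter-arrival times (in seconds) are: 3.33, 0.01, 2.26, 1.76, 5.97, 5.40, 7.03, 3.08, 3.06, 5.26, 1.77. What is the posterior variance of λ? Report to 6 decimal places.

0.007080

With a Gamma(shape α, rate β) prior on the exponential rate λ, the posterior after n observations with total T = Σxᵢ is Gamma(α+n, β+T).
Sum of observations T = 38.93 seconds; n = 11.
Posterior: Gamma(4.0+11, 7.1+38.93) = Gamma(15.0, 46.03).
Var = α/β² = 0.007080.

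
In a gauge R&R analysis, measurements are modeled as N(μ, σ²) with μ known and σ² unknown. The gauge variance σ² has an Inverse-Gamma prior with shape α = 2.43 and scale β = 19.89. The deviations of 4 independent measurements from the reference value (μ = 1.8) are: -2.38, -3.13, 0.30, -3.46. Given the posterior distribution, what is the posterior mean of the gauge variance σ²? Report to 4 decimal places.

9.8109

With known mean μ and an Inverse-Gamma(α, β) prior on σ², the Normal likelihood is conjugate: posterior is Inv-Gamma(α + n/2, β + Σ(xᵢ−μ)²/2).
Σ(xᵢ−μ)² = (-2.38)² + (-3.13)² + (0.30)² + (-3.46)² = 27.5229.
Posterior: Inv-Gamma(2.43 + 4/2, 19.89 + 27.5229/2) = Inv-Gamma(4.43, 33.65145).
E[σ²|data] = β/(α−1) = 33.65145/3.43 = 9.8109.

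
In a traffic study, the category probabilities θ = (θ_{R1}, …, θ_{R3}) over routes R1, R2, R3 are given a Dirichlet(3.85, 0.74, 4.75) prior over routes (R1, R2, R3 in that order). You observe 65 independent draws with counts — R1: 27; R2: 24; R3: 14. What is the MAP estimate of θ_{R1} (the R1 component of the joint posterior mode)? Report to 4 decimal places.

The Dirichlet prior is conjugate to the Multinomial likelihood: each posterior αⱼ = prior αⱼ + observed count nⱼ.
Posterior concentration: (30.85, 24.74, 18.75), total = 74.34.
Joint mode component: (α_{R1}−1)/(Σα−K) = 29.85/71.34 = 0.4184.

0.4184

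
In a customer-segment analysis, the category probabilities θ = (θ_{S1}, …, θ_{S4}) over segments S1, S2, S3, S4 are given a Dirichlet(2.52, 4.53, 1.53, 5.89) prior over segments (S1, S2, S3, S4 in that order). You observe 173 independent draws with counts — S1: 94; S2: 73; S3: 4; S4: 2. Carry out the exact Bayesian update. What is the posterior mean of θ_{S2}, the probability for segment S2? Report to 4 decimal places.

0.4136

The Dirichlet prior is conjugate to the Multinomial likelihood: each posterior αⱼ = prior αⱼ + observed count nⱼ.
Posterior concentration: (96.52, 77.53, 5.53, 7.89), total = 187.47.
E[θ_{S2}|data] = α_{S2}/Σα = 77.53/187.47 = 0.4136.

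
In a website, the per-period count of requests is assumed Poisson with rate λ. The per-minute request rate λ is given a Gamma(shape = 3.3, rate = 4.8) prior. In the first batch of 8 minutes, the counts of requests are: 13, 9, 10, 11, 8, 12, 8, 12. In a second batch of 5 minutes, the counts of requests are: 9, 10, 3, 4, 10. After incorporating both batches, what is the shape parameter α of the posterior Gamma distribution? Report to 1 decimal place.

With a Gamma(shape α, rate β) prior, the Poisson likelihood is conjugate: the posterior is Gamma(α + ΣXᵢ, β + n).
Batch 1: sum of counts S = 83 over n = 8 minutes.
After batch 1: Gamma(α+S, β+n) = Gamma(3.3+83, 4.8+8) = Gamma(86.3, 12.8).
Batch 2: sum of counts S = 36 over n = 5 minutes.
After batch 2: Gamma(α+S, β+n) = Gamma(86.3+36, 12.8+5) = Gamma(122.3, 17.8).
Posterior α = 122.3.

122.3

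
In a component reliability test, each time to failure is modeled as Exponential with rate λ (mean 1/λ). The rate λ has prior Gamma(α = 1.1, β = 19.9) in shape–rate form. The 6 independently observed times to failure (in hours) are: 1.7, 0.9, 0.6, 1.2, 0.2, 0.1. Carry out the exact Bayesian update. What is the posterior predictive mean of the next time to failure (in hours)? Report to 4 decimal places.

4.0328

With a Gamma(shape α, rate β) prior on the exponential rate λ, the posterior after n observations with total T = Σxᵢ is Gamma(α+n, β+T).
Sum of observations T = 4.7 hours; n = 6.
Posterior: Gamma(1.1+6, 19.9+4.7) = Gamma(7.1, 24.6).
The predictive distribution for the next observation is Lomax; its mean is β/(α−1) = 24.6/6.1 = 4.0328.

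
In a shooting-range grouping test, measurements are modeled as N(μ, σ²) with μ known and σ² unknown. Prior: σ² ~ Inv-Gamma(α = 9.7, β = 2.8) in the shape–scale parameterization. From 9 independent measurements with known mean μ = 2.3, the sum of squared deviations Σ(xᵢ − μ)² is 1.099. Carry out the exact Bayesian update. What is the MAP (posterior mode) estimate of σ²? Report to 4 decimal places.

0.2204

With known mean μ and an Inverse-Gamma(α, β) prior on σ², the Normal likelihood is conjugate: posterior is Inv-Gamma(α + n/2, β + Σ(xᵢ−μ)²/2).
Posterior: Inv-Gamma(9.7 + 9/2, 2.8 + 1.099/2) = Inv-Gamma(14.20, 3.3495).
Mode = β/(α+1) = 3.3495/15.20 = 0.2204.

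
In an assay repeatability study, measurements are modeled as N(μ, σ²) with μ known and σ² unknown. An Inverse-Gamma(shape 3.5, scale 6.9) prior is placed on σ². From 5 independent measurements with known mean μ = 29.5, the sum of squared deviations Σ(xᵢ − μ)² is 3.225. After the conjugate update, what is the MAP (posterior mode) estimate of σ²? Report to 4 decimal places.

With known mean μ and an Inverse-Gamma(α, β) prior on σ², the Normal likelihood is conjugate: posterior is Inv-Gamma(α + n/2, β + Σ(xᵢ−μ)²/2).
Posterior: Inv-Gamma(3.5 + 5/2, 6.9 + 3.225/2) = Inv-Gamma(6.00, 8.5125).
Mode = β/(α+1) = 8.5125/7.00 = 1.2161.

1.2161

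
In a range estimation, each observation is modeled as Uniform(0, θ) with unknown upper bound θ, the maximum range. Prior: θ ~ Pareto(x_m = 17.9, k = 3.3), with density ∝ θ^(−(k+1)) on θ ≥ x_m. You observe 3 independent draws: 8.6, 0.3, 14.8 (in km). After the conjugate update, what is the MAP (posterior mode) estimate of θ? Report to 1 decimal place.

17.9

A Pareto(scale x_m, shape k) prior on the upper bound θ of Uniform(0, θ) is conjugate: posterior is Pareto(max(x_m, max xᵢ), k + n).
Sample maximum = 14.8; prior scale x_m = 17.9 → posterior scale = max = 17.9.
Posterior shape = 3.3 + 3 = 6.3.
The Pareto density is decreasing on [x_m, ∞), so the mode is x_m = 17.9.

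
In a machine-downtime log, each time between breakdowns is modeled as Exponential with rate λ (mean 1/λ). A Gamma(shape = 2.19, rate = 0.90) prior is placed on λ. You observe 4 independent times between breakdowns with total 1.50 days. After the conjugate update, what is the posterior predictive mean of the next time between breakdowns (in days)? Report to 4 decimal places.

0.4624

With a Gamma(shape α, rate β) prior on the exponential rate λ, the posterior after n observations with total T = Σxᵢ is Gamma(α+n, β+T).
Posterior: Gamma(2.19+4, 0.90+1.50) = Gamma(6.19, 2.40).
The predictive distribution for the next observation is Lomax; its mean is β/(α−1) = 2.40/5.19 = 0.4624.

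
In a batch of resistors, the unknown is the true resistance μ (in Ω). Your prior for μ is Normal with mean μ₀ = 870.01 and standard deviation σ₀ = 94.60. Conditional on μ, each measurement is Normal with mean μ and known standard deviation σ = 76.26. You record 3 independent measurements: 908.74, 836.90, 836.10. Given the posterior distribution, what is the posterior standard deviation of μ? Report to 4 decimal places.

For Normal data with known variance σ², a Normal(μ₀, σ₀²) prior on μ is conjugate. Posterior precision = 1/σ₀² + n/σ²; posterior mean is the precision-weighted average of μ₀ and x̄.
σ₀² = 94.60² = 8949.16, σ² = 76.26² = 5815.5876; σ² + n·σ₀² = 5815.5876 + 3·8949.16 = 32663.0676.
Posterior precision = 1/σ₀² + n/σ² = 1/8949.16 + 3/5815.5876 = (σ² + n·σ₀²)/(σ₀²σ²) = 32663.0676/(8949.16·5815.5876); posterior variance σₙ² = σ₀²σ²/(σ² + n·σ₀²) = 8949.16·5815.5876/32663.0676 = 1593.378325.
Posterior SD = √σₙ² = √(8949.16·5815.5876/32663.0676) = 39.9171.

39.9171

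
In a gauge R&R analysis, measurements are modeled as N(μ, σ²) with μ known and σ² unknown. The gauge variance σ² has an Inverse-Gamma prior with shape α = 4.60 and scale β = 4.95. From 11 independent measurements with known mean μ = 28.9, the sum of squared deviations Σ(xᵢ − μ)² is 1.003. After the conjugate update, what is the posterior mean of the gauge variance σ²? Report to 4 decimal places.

With known mean μ and an Inverse-Gamma(α, β) prior on σ², the Normal likelihood is conjugate: posterior is Inv-Gamma(α + n/2, β + Σ(xᵢ−μ)²/2).
Posterior: Inv-Gamma(4.60 + 11/2, 4.95 + 1.003/2) = Inv-Gamma(10.10, 5.4515).
E[σ²|data] = β/(α−1) = 5.4515/9.10 = 0.5991.

0.5991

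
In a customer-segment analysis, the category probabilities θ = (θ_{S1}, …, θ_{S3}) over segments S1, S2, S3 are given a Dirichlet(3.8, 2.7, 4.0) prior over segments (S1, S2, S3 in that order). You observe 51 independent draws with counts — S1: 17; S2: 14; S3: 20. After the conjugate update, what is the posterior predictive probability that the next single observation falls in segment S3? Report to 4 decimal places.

The Dirichlet prior is conjugate to the Multinomial likelihood: each posterior αⱼ = prior αⱼ + observed count nⱼ.
Posterior concentration: (20.8, 16.7, 24.0), total = 61.5.
P(next = S3 | data) = α_{S3}/Σα = 0.3902.

0.3902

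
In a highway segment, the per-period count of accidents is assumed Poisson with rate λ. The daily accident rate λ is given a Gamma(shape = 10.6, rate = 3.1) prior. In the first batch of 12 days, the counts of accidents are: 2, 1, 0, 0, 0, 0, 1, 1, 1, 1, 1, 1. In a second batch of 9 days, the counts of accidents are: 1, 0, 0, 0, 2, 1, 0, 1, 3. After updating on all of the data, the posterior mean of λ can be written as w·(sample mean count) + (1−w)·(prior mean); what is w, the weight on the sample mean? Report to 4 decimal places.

0.8714

With a Gamma(shape α, rate β) prior, the Poisson likelihood is conjugate: the posterior is Gamma(α + ΣXᵢ, β + n).
Total number of days: n = 12 + 9 = 21.
Posterior mean = (α₀+S)/(β₀+n) = [n/(β₀+n)]·(S/n) + [β₀/(β₀+n)]·(α₀/β₀), so only n and β₀ enter the weight.
Weight on data w = n/(β₀+n) = 21/(3.1+21) = 21/24.1 = 0.8714.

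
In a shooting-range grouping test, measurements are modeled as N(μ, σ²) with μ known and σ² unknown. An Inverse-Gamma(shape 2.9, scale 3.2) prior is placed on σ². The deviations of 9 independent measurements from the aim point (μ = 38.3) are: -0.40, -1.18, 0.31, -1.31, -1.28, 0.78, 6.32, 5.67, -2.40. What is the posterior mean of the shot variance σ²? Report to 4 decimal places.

With known mean μ and an Inverse-Gamma(α, β) prior on σ², the Normal likelihood is conjugate: posterior is Inv-Gamma(α + n/2, β + Σ(xᵢ−μ)²/2).
Σ(xᵢ−μ)² = (-0.40)² + (-1.18)² + (0.31)² + (-1.31)² + (-1.28)² + (0.78)² + (6.32)² + (5.67)² + (-2.40)² = 83.4627.
Posterior: Inv-Gamma(2.9 + 9/2, 3.2 + 83.4627/2) = Inv-Gamma(7.40, 44.93135).
E[σ²|data] = β/(α−1) = 44.93135/6.40 = 7.0205.

7.0205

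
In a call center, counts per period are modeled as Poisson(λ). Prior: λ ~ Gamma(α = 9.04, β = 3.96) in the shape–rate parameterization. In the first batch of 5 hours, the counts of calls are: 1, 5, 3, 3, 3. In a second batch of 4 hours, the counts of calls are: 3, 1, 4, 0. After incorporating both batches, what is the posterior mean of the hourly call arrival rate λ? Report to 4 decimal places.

With a Gamma(shape α, rate β) prior, the Poisson likelihood is conjugate: the posterior is Gamma(α + ΣXᵢ, β + n).
Batch 1: sum of counts S = 15 over n = 5 hours.
After batch 1: Gamma(α+S, β+n) = Gamma(9.04+15, 3.96+5) = Gamma(24.04, 8.96).
Batch 2: sum of counts S = 8 over n = 4 hours.
After batch 2: Gamma(α+S, β+n) = Gamma(24.04+8, 8.96+4) = Gamma(32.04, 12.96).
Posterior mean = α/β = 32.04/12.96 = 2.4722.

2.4722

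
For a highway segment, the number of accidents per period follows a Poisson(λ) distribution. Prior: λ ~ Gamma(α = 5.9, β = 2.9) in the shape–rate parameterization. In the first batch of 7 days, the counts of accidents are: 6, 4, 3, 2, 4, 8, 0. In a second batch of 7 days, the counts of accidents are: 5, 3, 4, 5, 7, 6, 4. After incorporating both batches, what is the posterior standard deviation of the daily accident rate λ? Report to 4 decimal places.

0.4840

With a Gamma(shape α, rate β) prior, the Poisson likelihood is conjugate: the posterior is Gamma(α + ΣXᵢ, β + n).
Batch 1: sum of counts S = 27 over n = 7 days.
After batch 1: Gamma(α+S, β+n) = Gamma(5.9+27, 2.9+7) = Gamma(32.9, 9.9).
Batch 2: sum of counts S = 34 over n = 7 days.
After batch 2: Gamma(α+S, β+n) = Gamma(32.9+34, 9.9+7) = Gamma(66.9, 16.9).
SD = √α/β = √66.9/16.9 = 0.4840.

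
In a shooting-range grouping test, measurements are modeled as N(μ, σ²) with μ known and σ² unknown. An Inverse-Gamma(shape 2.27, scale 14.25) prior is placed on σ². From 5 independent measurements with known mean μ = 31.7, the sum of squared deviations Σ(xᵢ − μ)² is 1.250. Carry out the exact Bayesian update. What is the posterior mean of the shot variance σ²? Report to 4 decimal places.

With known mean μ and an Inverse-Gamma(α, β) prior on σ², the Normal likelihood is conjugate: posterior is Inv-Gamma(α + n/2, β + Σ(xᵢ−μ)²/2).
Posterior: Inv-Gamma(2.27 + 5/2, 14.25 + 1.250/2) = Inv-Gamma(4.77, 14.8750).
E[σ²|data] = β/(α−1) = 14.8750/3.77 = 3.9456.

3.9456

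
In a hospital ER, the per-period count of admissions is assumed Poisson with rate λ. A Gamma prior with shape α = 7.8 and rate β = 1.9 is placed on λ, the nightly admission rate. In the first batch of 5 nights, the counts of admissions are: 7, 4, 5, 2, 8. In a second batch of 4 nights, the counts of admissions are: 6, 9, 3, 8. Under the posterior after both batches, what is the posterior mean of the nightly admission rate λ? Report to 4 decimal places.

With a Gamma(shape α, rate β) prior, the Poisson likelihood is conjugate: the posterior is Gamma(α + ΣXᵢ, β + n).
Batch 1: sum of counts S = 26 over n = 5 nights.
After batch 1: Gamma(α+S, β+n) = Gamma(7.8+26, 1.9+5) = Gamma(33.8, 6.9).
Batch 2: sum of counts S = 26 over n = 4 nights.
After batch 2: Gamma(α+S, β+n) = Gamma(33.8+26, 6.9+4) = Gamma(59.8, 10.9).
Posterior mean = α/β = 59.8/10.9 = 5.4862.

5.4862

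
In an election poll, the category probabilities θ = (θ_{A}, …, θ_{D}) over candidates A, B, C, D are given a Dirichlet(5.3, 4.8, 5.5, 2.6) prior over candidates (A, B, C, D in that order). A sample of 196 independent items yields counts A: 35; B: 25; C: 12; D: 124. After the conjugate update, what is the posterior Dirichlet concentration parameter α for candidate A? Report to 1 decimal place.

The Dirichlet prior is conjugate to the Multinomial likelihood: each posterior αⱼ = prior αⱼ + observed count nⱼ.
Posterior concentration: (40.3, 29.8, 17.5, 126.6), total = 214.2.
α_{A} = 5.3 + 35 = 40.3.

40.3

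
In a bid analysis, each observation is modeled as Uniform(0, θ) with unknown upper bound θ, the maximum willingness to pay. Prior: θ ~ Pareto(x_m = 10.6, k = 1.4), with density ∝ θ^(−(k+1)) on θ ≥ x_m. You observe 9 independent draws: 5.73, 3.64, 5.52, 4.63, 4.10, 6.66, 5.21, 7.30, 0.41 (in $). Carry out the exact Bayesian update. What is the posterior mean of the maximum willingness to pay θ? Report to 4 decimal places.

A Pareto(scale x_m, shape k) prior on the upper bound θ of Uniform(0, θ) is conjugate: posterior is Pareto(max(x_m, max xᵢ), k + n).
Sample maximum = 7.30; prior scale x_m = 10.6 → posterior scale = max = 10.60.
Posterior shape = 1.4 + 9 = 10.4.
E[θ|data] = k·x_m/(k−1) = 10.4·10.60/9.4 = 11.7277.

11.7277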